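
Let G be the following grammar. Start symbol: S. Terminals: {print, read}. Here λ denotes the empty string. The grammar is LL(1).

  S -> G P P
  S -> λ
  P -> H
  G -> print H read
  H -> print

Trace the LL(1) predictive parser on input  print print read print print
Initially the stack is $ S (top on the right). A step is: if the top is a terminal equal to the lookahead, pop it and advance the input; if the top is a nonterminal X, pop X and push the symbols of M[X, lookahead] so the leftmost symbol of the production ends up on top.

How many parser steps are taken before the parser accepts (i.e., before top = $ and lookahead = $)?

12

      Stack               Input                           Action
   1  $ S                 print print read print print $  expand S -> G P P
   2  $ P P G             print print read print print $  expand G -> print H read
   3  $ P P read H print  print print read print print $  match print
   4  $ P P read H        print read print print $        expand H -> print
   5  $ P P read print    print read print print $        match print
   6  $ P P read          read print print $              match read
   7  $ P P               print print $                   expand P -> H
   8  $ P H               print print $                   expand H -> print
   9  $ P print           print print $                   match print
  10  $ P                 print $                         expand P -> H
  11  $ H                 print $                         expand H -> print
  12  $ print             print $                         match print
Accept reached after 12 steps.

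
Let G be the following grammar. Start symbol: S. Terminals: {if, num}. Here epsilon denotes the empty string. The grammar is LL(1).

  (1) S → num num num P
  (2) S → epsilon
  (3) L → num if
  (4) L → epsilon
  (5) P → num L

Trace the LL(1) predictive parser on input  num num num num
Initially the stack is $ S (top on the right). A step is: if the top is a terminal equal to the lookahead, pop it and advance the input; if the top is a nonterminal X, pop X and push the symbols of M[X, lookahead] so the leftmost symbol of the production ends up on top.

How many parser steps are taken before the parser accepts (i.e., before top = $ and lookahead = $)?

7

step 1: stack=$ S  input=num num num num $  — expand S → num num num P
step 2: stack=$ P num num num  input=num num num num $  — match num
step 3: stack=$ P num num  input=num num num $  — match num
step 4: stack=$ P num  input=num num $  — match num
step 5: stack=$ P  input=num $  — expand P → num L
step 6: stack=$ L num  input=num $  — match num
step 7: stack=$ L  input=$  — expand L → epsilon
Accept reached after 7 steps.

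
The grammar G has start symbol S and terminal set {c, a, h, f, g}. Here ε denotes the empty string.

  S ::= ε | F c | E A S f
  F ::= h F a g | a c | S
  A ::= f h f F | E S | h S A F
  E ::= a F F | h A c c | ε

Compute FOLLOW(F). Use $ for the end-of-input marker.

{a, c, f, h}

FIRST(E) = {ε, a, h}
FIRST(S) = {ε, a, c, f, h}  (via F c, E A S f)
FIRST(F) = {ε, a, c, f, h}  (via S)
FIRST(A) = {ε, a, c, f, h}  (via E S)
FOLLOW(S) includes $ since S is the start symbol.
FOLLOW(A): in S::=E A S f, A is followed by S f with FIRST {a, c, f, h}; in A::=h S A F, A is followed by F with FIRST {ε, a, c, f, h}; in A::=h S A F, the suffix after A is nullable (adds nothing new); in E::=h A c c, A is followed by c c with FIRST {c}. Thus FOLLOW(A) = {a, c, f, h}.
FOLLOW(E): in S::=E A S f, E is followed by A S f with FIRST {a, c, f, h}; in A::=E S, E is followed by S with FIRST {ε, a, c, f, h}; in A::=E S, the suffix after E is nullable, so FOLLOW(E) ⊇ FOLLOW(A) = {a, c, f, h}. Thus FOLLOW(E) = {a, c, f, h}.
FOLLOW(F): in S::=F c, F is followed by c with FIRST {c}; in F::=h F a g, F is followed by a g with FIRST {a}; in A::=f h f F, the suffix after F is empty, so FOLLOW(F) ⊇ FOLLOW(A) = {a, c, f, h}; in A::=h S A F, the suffix after F is empty, so FOLLOW(F) ⊇ FOLLOW(A) = {a, c, f, h}; in E::=a F F (occurrence 1), F is followed by F with FIRST {ε, a, c, f, h}; in E::=a F F (occurrence 1), the suffix after F is nullable, so FOLLOW(F) ⊇ FOLLOW(E) = {a, c, f, h}; in E::=a F F (occurrence 2), the suffix after F is empty, so FOLLOW(F) ⊇ FOLLOW(E) = {a, c, f, h}. Thus FOLLOW(F) = {a, c, f, h}.
FOLLOW(S): in S::=E A S f, S is followed by f with FIRST {f}; in F::=S, the suffix after S is empty, so FOLLOW(S) ⊇ FOLLOW(F) = {a, c, f, h}; in A::=E S, the suffix after S is empty, so FOLLOW(S) ⊇ FOLLOW(A) = {a, c, f, h}; in A::=h S A F, S is followed by A F with FIRST {ε, a, c, f, h}; in A::=h S A F, the suffix after S is nullable, so FOLLOW(S) ⊇ FOLLOW(A) = {a, c, f, h}. Thus FOLLOW(S) = {$, a, c, f, h}.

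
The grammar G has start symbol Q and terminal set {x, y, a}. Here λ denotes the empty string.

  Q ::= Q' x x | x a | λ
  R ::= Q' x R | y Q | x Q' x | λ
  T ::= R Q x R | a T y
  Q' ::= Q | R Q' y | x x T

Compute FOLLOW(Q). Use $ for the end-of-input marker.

FIRST(Q): from Q::=Q' x x we get {x, y}; from Q::=x a we get {x}; from Q::=λ we get {λ}. So FIRST(Q) = {λ, x, y}.
FIRST(R): from R::=Q' x R we get {x, y}; from R::=y Q we get {y}; from R::=x Q' x we get {x}; from R::=λ we get {λ}. So FIRST(R) = {λ, x, y}.
FIRST(T): from T::=R Q x R we get {x, y}; from T::=a T y we get {a}. So FIRST(T) = {a, x, y}.
FIRST(Q'): from Q'::=Q we get {λ, x, y}; from Q'::=R Q' y we get {x, y}; from Q'::=x x T we get {x}. So FIRST(Q') = {λ, x, y}.
FOLLOW(Q) includes $ since Q is the start symbol.
FOLLOW(Q'): in Q::=Q' x x, Q' is followed by x x with FIRST {x}; in R::=Q' x R, Q' is followed by x R with FIRST {x}; in R::=x Q' x, Q' is followed by x with FIRST {x}; in Q'::=R Q' y, Q' is followed by y with FIRST {y}. Thus FOLLOW(Q') = {x, y}.
FOLLOW(T): in T::=a T y, T is followed by y with FIRST {y}; in Q'::=x x T, the suffix after T is empty, so FOLLOW(T) ⊇ FOLLOW(Q') = {x, y}. Thus FOLLOW(T) = {x, y}.
FOLLOW(R): in R::=Q' x R, the suffix after R is empty (adds nothing new); in T::=R Q x R (occurrence 1), R is followed by Q x R with FIRST {x, y}; in T::=R Q x R (occurrence 2), the suffix after R is empty, so FOLLOW(R) ⊇ FOLLOW(T) = {x, y}; in Q'::=R Q' y, R is followed by Q' y with FIRST {x, y}. Thus FOLLOW(R) = {x, y}.
FOLLOW(Q): in R::=y Q, the suffix after Q is empty, so FOLLOW(Q) ⊇ FOLLOW(R) = {x, y}; in T::=R Q x R, Q is followed by x R with FIRST {x}; in Q'::=Q, the suffix after Q is empty, so FOLLOW(Q) ⊇ FOLLOW(Q') = {x, y}. Thus FOLLOW(Q) = {$, x, y}.

{$, x, y}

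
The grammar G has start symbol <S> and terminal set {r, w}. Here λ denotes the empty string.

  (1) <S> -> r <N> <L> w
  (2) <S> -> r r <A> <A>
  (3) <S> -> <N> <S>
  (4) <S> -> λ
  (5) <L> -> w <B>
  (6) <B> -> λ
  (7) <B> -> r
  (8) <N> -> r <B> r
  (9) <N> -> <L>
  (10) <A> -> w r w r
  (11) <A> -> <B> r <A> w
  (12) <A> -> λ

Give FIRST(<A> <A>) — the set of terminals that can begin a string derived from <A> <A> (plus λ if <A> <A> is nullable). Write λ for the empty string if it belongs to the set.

{λ, r, w}

FIRST(<L>) = {w}
FIRST(<B>) = {λ, r}
FIRST(<N>) = {r, w}  (via <L>)
FIRST(<A>) = {λ, r, w}  (via <B> r <A> w)
FIRST(<S>) = {λ, r, w}  (via <N> <S>)
FIRST(<A> <A>): take FIRST of each symbol in turn, carrying on past any symbol whose FIRST contains λ; result {λ, r, w}.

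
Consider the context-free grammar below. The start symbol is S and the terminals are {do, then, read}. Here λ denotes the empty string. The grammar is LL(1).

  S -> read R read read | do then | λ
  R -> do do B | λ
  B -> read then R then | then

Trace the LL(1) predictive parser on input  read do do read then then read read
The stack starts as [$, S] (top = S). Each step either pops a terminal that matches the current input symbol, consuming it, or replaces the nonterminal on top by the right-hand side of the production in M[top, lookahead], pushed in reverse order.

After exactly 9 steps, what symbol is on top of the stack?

then

step 1: stack=$ S  input=read do do read then then read read $  — expand S -> read R read read
step 2: stack=$ read read R read  input=read do do read then then read read $  — match read
step 3: stack=$ read read R  input=do do read then then read read $  — expand R -> do do B
step 4: stack=$ read read B do do  input=do do read then then read read $  — match do
step 5: stack=$ read read B do  input=do read then then read read $  — match do
step 6: stack=$ read read B  input=read then then read read $  — expand B -> read then R then
step 7: stack=$ read read then R then read  input=read then then read read $  — match read
step 8: stack=$ read read then R then  input=then then read read $  — match then
step 9: stack=$ read read then R  input=then read read $  — expand R -> λ
Stack after step 9: $ read read then (top = then).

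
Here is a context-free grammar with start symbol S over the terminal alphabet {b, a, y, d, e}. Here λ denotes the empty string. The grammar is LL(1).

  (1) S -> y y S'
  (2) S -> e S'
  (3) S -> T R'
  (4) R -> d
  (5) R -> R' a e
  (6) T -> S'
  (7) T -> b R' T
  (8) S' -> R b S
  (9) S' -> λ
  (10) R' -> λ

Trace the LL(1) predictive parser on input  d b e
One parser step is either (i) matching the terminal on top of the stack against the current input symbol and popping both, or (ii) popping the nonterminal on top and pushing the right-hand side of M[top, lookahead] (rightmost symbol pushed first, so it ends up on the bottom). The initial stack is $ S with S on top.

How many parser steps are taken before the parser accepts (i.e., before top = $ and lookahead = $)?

10

      Stack       Input    Action
   1  $ S         d b e $  expand S -> T R'
   2  $ R' T      d b e $  expand T -> S'
   3  $ R' S'     d b e $  expand S' -> R b S
   4  $ R' S b R  d b e $  expand R -> d
   5  $ R' S b d  d b e $  match d
   6  $ R' S b    b e $    match b
   7  $ R' S      e $      expand S -> e S'
   8  $ R' S' e   e $      match e
   9  $ R' S'     $        expand S' -> λ
  10  $ R'        $        expand R' -> λ
Accept reached after 10 steps.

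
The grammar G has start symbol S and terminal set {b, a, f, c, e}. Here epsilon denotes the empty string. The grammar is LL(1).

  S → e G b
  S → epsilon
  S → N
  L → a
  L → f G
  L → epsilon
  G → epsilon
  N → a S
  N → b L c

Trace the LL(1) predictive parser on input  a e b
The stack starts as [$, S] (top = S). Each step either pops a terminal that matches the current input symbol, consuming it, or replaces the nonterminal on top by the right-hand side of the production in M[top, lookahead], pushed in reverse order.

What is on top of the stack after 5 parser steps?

step 1: stack=$ S  input=a e b $  — expand S → N
step 2: stack=$ N  input=a e b $  — expand N → a S
step 3: stack=$ S a  input=a e b $  — match a
step 4: stack=$ S  input=e b $  — expand S → e G b
step 5: stack=$ b G e  input=e b $  — match e
Stack after step 5: $ b G (top = G).

G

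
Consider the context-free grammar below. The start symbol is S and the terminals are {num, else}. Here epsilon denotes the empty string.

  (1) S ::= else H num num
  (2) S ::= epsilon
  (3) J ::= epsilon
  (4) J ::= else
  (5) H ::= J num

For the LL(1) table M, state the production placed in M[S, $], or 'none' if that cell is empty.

S ::= epsilon

FIRST(S) = {epsilon, else}
FIRST(J) = {epsilon, else}
FIRST(H) = {else, num}  (via J num)
FOLLOW(S) includes $ since S is the start symbol.
FOLLOW(S): S appears on no right-hand side. Thus FOLLOW(S) = {$}.
For S ::= else H num num: FIRST(else H num num) = {else}, so it goes in M[S, t] for t ∈ {else}.
For S ::= epsilon: FIRST(epsilon) = {epsilon}, so it goes in M[S, t] for t ∈ {}; since epsilon ∈ FIRST, also for every t ∈ FOLLOW(S) = {$}.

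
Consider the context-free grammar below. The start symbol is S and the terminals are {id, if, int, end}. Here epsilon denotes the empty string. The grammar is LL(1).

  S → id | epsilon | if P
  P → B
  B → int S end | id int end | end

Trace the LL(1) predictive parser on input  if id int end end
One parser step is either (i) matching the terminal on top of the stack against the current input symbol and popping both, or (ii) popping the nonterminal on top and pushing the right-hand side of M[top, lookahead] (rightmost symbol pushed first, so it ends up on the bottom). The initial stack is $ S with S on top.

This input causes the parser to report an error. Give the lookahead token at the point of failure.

end

     Stack         Input                Action
  1  $ S           if id int end end $  expand S → if P
  2  $ P if        if id int end end $  match if
  3  $ P           id int end end $     expand P → B
  4  $ B           id int end end $     expand B → id int end
  5  $ end int id  id int end end $     match id
  6  $ end int     int end end $        match int
  7  $ end         end end $            match end
  8  $             end $                error: stack empty but input remains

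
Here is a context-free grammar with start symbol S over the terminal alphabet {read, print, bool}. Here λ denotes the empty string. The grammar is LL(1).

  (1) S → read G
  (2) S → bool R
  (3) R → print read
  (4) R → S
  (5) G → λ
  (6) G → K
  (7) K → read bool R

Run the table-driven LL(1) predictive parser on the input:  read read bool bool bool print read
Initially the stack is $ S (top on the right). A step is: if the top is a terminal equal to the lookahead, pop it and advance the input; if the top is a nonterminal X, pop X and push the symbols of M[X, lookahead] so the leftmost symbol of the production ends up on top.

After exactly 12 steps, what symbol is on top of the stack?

R

      Stack          Input                                  Action
   1  $ S            read read bool bool bool print read $  expand S → read G
   2  $ G read       read read bool bool bool print read $  match read
   3  $ G            read bool bool bool print read $       expand G → K
   4  $ K            read bool bool bool print read $       expand K → read bool R
   5  $ R bool read  read bool bool bool print read $       match read
   6  $ R bool       bool bool bool print read $            match bool
   7  $ R            bool bool print read $                 expand R → S
   8  $ S            bool bool print read $                 expand S → bool R
   9  $ R bool       bool bool print read $                 match bool
  10  $ R            bool print read $                      expand R → S
  11  $ S            bool print read $                      expand S → bool R
  12  $ R bool       bool print read $                      match bool
Stack after step 12: $ R (top = R).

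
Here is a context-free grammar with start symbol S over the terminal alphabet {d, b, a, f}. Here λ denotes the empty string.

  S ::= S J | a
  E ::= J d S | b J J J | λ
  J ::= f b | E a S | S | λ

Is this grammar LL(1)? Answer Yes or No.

No

FIRST(S) = {a}
FIRST(E) = {λ, a, b, d, f}
FIRST(J) = {λ, a, b, d, f}
FOLLOW(S) = {$, a, b, d, f}
FOLLOW(E) = {a}
FOLLOW(J) = {$, a, b, d, f}
Cell M[E, a] receives both E ::= J d S and E ::= λ — the grammar is not LL(1).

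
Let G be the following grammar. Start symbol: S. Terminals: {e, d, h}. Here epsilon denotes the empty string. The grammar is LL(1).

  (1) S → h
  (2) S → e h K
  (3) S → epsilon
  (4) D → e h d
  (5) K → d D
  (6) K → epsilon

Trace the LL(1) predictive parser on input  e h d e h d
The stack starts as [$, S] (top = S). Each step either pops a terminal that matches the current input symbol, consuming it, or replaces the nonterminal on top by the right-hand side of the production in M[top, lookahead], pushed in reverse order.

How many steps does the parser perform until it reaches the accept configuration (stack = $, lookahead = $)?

9

     Stack    Input          Action
  1  $ S      e h d e h d $  expand S → e h K
  2  $ K h e  e h d e h d $  match e
  3  $ K h    h d e h d $    match h
  4  $ K      d e h d $      expand K → d D
  5  $ D d    d e h d $      match d
  6  $ D      e h d $        expand D → e h d
  7  $ d h e  e h d $        match e
  8  $ d h    h d $          match h
  9  $ d      d $            match d
Accept reached after 9 steps.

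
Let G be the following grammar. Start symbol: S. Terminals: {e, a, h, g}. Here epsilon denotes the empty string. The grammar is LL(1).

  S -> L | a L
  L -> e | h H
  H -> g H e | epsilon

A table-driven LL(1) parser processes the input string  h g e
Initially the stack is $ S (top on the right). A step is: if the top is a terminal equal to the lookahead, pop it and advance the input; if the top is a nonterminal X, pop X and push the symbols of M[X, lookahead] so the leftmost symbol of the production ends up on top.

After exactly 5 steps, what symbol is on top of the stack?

     Stack    Input    Action
  1  $ S      h g e $  expand S -> L
  2  $ L      h g e $  expand L -> h H
  3  $ H h    h g e $  match h
  4  $ H      g e $    expand H -> g H e
  5  $ e H g  g e $    match g
Stack after step 5: $ e H (top = H).

H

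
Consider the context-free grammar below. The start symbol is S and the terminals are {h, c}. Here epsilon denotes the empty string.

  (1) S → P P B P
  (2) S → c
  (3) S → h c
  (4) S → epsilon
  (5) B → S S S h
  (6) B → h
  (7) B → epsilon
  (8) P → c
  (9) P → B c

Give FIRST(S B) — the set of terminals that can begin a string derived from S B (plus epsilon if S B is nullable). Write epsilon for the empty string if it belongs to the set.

FIRST(S): from S→P P B P we get {c, h}; from S→c we get {c}; from S→h c we get {h}; from S→epsilon we get {epsilon}. So FIRST(S) = {epsilon, c, h}.
FIRST(B): from B→S S S h we get {c, h}; from B→h we get {h}; from B→epsilon we get {epsilon}. So FIRST(B) = {epsilon, c, h}.
FIRST(P): from P→c we get {c}; from P→B c we get {c, h}. So FIRST(P) = {c, h}.
FIRST(S B): take FIRST of each symbol in turn, carrying on past any symbol whose FIRST contains epsilon; result {epsilon, c, h}.

{epsilon, c, h}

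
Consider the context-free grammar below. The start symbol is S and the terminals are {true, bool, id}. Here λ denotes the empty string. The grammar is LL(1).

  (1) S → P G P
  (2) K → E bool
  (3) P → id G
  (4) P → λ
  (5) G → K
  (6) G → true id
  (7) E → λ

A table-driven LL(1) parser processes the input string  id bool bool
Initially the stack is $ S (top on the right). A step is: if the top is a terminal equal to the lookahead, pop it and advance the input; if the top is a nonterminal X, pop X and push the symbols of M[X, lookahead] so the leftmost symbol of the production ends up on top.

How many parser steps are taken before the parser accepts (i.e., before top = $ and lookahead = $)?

12

      Stack         Input           Action
   1  $ S           id bool bool $  expand S → P G P
   2  $ P G P       id bool bool $  expand P → id G
   3  $ P G G id    id bool bool $  match id
   4  $ P G G       bool bool $     expand G → K
   5  $ P G K       bool bool $     expand K → E bool
   6  $ P G bool E  bool bool $     expand E → λ
   7  $ P G bool    bool bool $     match bool
   8  $ P G         bool $          expand G → K
   9  $ P K         bool $          expand K → E bool
  10  $ P bool E    bool $          expand E → λ
  11  $ P bool      bool $          match bool
  12  $ P           $               expand P → λ
Accept reached after 12 steps.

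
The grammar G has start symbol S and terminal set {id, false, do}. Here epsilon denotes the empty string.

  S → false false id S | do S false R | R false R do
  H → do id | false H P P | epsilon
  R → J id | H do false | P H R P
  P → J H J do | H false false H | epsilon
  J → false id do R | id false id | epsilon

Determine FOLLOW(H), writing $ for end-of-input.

FIRST(H) = {epsilon, do, false}
FIRST(J) = {epsilon, false, id}
FIRST(P) = {epsilon, do, false, id}  (via J H J do, H false false H)
FIRST(R) = {do, false, id}  (via J id, H do false, P H R P)
FIRST(S) = {do, false, id}  (via R false R do)
FOLLOW(S) includes $ since S is the start symbol.
FOLLOW(S): in S→false false id S, the suffix after S is empty (adds nothing new); in S→do S false R, S is followed by false R with FIRST {false}. Thus FOLLOW(S) = {$, false}.
FOLLOW(J): in R→J id, J is followed by id with FIRST {id}; in P→J H J do (occurrence 1), J is followed by H J do with FIRST {do, false, id}; in P→J H J do (occurrence 2), J is followed by do with FIRST {do}. Thus FOLLOW(J) = {do, false, id}.
FOLLOW(R): in S→do S false R, the suffix after R is empty, so FOLLOW(R) ⊇ FOLLOW(S) = {$, false}; in S→R false R do (occurrence 1), R is followed by false R do with FIRST {false}; in S→R false R do (occurrence 2), R is followed by do with FIRST {do}; in R→P H R P, R is followed by P with FIRST {epsilon, do, false, id}; in R→P H R P, the suffix after R is nullable (adds nothing new); in J→false id do R, the suffix after R is empty, so FOLLOW(R) ⊇ FOLLOW(J) = {do, false, id}. Thus FOLLOW(R) = {$, do, false, id}.
FOLLOW(H): in H→false H P P, H is followed by P P with FIRST {epsilon, do, false, id}; in H→false H P P, the suffix after H is nullable (adds nothing new); in R→H do false, H is followed by do false with FIRST {do}; in R→P H R P, H is followed by R P with FIRST {do, false, id}; in P→J H J do, H is followed by J do with FIRST {do, false, id}; in P→H false false H (occurrence 1), H is followed by false false H with FIRST {false}; in P→H false false H (occurrence 2), the suffix after H is empty, so FOLLOW(H) ⊇ FOLLOW(P) = {$, do, false, id}. Thus FOLLOW(H) = {$, do, false, id}.
FOLLOW(P): in H→false H P P (occurrence 1), P is followed by P with FIRST {epsilon, do, false, id}; in H→false H P P (occurrence 1), the suffix after P is nullable, so FOLLOW(P) ⊇ FOLLOW(H) = {$, do, false, id}; in H→false H P P (occurrence 2), the suffix after P is empty, so FOLLOW(P) ⊇ FOLLOW(H) = {$, do, false, id}; in R→P H R P (occurrence 1), P is followed by H R P with FIRST {do, false, id}; in R→P H R P (occurrence 2), the suffix after P is empty, so FOLLOW(P) ⊇ FOLLOW(R) = {$, do, false, id}. Thus FOLLOW(P) = {$, do, false, id}.

{$, do, false, id}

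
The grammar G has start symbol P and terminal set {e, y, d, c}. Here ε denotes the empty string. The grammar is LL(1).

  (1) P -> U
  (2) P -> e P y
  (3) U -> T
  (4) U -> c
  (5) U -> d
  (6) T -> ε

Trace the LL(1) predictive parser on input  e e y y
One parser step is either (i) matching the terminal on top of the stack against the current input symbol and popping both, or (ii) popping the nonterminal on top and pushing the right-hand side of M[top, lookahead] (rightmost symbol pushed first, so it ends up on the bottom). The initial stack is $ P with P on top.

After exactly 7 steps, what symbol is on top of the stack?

     Stack      Input      Action
  1  $ P        e e y y $  expand P -> e P y
  2  $ y P e    e e y y $  match e
  3  $ y P      e y y $    expand P -> e P y
  4  $ y y P e  e y y $    match e
  5  $ y y P    y y $      expand P -> U
  6  $ y y U    y y $      expand U -> T
  7  $ y y T    y y $      expand T -> ε
Stack after step 7: $ y y (top = y).

y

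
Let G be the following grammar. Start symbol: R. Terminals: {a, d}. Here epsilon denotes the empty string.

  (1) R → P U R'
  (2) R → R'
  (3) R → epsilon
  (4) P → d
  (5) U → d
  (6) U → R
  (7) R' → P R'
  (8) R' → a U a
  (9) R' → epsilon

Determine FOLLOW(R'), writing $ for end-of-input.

FIRST(P): from P→d we get {d}. So FIRST(P) = {d}.
FIRST(R'): from R'→P R' we get {d}; from R'→a U a we get {a}; from R'→epsilon we get {epsilon}. So FIRST(R') = {epsilon, a, d}.
FIRST(R): from R→P U R' we get {d}; from R→R' we get {epsilon, a, d}; from R→epsilon we get {epsilon}. So FIRST(R) = {epsilon, a, d}.
FIRST(U): from U→d we get {d}; from U→R we get {epsilon, a, d}. So FIRST(U) = {epsilon, a, d}.
FOLLOW(R) includes $ since R is the start symbol.
FOLLOW(R): in U→R, the suffix after R is empty, so FOLLOW(R) ⊇ FOLLOW(U) = {$, a, d}. Thus FOLLOW(R) = {$, a, d}.
FOLLOW(U): in R→P U R', U is followed by R' with FIRST {epsilon, a, d}; in R→P U R', the suffix after U is nullable, so FOLLOW(U) ⊇ FOLLOW(R) = {$, a, d}; in R'→a U a, U is followed by a with FIRST {a}. Thus FOLLOW(U) = {$, a, d}.
FOLLOW(R'): in R→P U R', the suffix after R' is empty, so FOLLOW(R') ⊇ FOLLOW(R) = {$, a, d}; in R→R', the suffix after R' is empty, so FOLLOW(R') ⊇ FOLLOW(R) = {$, a, d}; in R'→P R', the suffix after R' is empty (adds nothing new). Thus FOLLOW(R') = {$, a, d}.
FOLLOW(P): in R→P U R', P is followed by U R' with FIRST {epsilon, a, d}; in R→P U R', the suffix after P is nullable, so FOLLOW(P) ⊇ FOLLOW(R) = {$, a, d}; in R'→P R', P is followed by R' with FIRST {epsilon, a, d}; in R'→P R', the suffix after P is nullable, so FOLLOW(P) ⊇ FOLLOW(R') = {$, a, d}. Thus FOLLOW(P) = {$, a, d}.

{$, a, d}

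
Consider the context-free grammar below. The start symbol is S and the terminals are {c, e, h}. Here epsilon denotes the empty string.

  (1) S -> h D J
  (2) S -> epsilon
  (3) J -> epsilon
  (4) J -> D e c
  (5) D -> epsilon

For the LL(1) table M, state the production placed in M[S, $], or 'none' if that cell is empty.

FIRST(S): from S->h D J we get {h}; from S->epsilon we get {epsilon}. So FIRST(S) = {epsilon, h}.
FIRST(D): from D->epsilon we get {epsilon}. So FIRST(D) = {epsilon}.
FIRST(J): from J->epsilon we get {epsilon}; from J->D e c we get {e}. So FIRST(J) = {epsilon, e}.
FOLLOW(S) includes $ since S is the start symbol.
FOLLOW(S): S appears on no right-hand side. Thus FOLLOW(S) = {$}.
For S -> h D J: FIRST(h D J) = {h}, so it goes in M[S, t] for t ∈ {h}.
For S -> epsilon: FIRST(epsilon) = {epsilon}, so it goes in M[S, t] for t ∈ {}; since epsilon ∈ FIRST, also for every t ∈ FOLLOW(S) = {$}.

S -> epsilon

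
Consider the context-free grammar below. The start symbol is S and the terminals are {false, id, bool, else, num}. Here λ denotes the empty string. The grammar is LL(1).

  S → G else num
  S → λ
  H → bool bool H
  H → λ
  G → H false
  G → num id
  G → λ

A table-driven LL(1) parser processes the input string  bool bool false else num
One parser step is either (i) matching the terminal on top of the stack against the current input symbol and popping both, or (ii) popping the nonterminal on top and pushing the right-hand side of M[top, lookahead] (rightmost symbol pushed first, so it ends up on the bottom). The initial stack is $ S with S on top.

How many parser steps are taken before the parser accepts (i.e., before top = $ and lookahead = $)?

step 1: stack=$ S  input=bool bool false else num $  — expand S → G else num
step 2: stack=$ num else G  input=bool bool false else num $  — expand G → H false
step 3: stack=$ num else false H  input=bool bool false else num $  — expand H → bool bool H
step 4: stack=$ num else false H bool bool  input=bool bool false else num $  — match bool
step 5: stack=$ num else false H bool  input=bool false else num $  — match bool
step 6: stack=$ num else false H  input=false else num $  — expand H → λ
step 7: stack=$ num else false  input=false else num $  — match false
step 8: stack=$ num else  input=else num $  — match else
step 9: stack=$ num  input=num $  — match num
Accept reached after 9 steps.

9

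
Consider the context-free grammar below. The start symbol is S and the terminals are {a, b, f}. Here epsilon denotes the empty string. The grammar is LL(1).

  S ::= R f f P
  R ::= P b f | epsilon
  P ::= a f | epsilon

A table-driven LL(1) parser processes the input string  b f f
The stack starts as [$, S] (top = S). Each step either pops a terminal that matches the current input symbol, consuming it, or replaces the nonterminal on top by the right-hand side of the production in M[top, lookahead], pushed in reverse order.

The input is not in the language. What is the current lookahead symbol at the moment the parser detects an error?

$

     Stack          Input    Action
  1  $ S            b f f $  expand S ::= R f f P
  2  $ P f f R      b f f $  expand R ::= P b f
  3  $ P f f f b P  b f f $  expand P ::= epsilon
  4  $ P f f f b    b f f $  match b
  5  $ P f f f      f f $    match f
  6  $ P f f        f $      match f
  7  $ P f          $        error: top is terminal f but lookahead is $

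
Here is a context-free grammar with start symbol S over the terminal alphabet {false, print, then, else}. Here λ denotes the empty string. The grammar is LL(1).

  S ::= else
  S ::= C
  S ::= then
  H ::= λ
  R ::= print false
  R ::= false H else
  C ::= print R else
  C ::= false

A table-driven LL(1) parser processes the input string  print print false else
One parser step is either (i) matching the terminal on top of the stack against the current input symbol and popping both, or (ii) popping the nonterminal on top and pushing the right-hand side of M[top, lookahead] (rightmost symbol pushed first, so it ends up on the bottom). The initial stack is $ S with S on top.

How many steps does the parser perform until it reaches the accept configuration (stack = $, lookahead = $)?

     Stack               Input                     Action
  1  $ S                 print print false else $  expand S ::= C
  2  $ C                 print print false else $  expand C ::= print R else
  3  $ else R print      print print false else $  match print
  4  $ else R            print false else $        expand R ::= print false
  5  $ else false print  print false else $        match print
  6  $ else false        false else $              match false
  7  $ else              else $                    match else
Accept reached after 7 steps.

7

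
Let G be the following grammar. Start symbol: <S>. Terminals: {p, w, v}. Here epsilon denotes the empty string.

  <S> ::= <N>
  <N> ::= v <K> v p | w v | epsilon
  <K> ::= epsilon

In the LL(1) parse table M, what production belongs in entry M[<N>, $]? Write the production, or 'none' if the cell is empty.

FIRST(<N>): from <N>::=v <K> v p we get {v}; from <N>::=w v we get {w}; from <N>::=epsilon we get {epsilon}. So FIRST(<N>) = {epsilon, v, w}.
FIRST(<K>): from <K>::=epsilon we get {epsilon}. So FIRST(<K>) = {epsilon}.
FIRST(<S>): from <S>::=<N> we get {epsilon, v, w}. So FIRST(<S>) = {epsilon, v, w}.
FOLLOW(<S>) includes $ since <S> is the start symbol.
FOLLOW(<S>): <S> appears on no right-hand side. Thus FOLLOW(<S>) = {$}.
FOLLOW(<N>): in <S>::=<N>, the suffix after <N> is empty, so FOLLOW(<N>) ⊇ FOLLOW(<S>) = {$}. Thus FOLLOW(<N>) = {$}.
For <N> ::= v <K> v p: FIRST(v <K> v p) = {v}, so it goes in M[<N>, t] for t ∈ {v}.
For <N> ::= w v: FIRST(w v) = {w}, so it goes in M[<N>, t] for t ∈ {w}.
For <N> ::= epsilon: FIRST(epsilon) = {epsilon}, so it goes in M[<N>, t] for t ∈ {}; since epsilon ∈ FIRST, also for every t ∈ FOLLOW(<N>) = {$}.

<N> ::= epsilon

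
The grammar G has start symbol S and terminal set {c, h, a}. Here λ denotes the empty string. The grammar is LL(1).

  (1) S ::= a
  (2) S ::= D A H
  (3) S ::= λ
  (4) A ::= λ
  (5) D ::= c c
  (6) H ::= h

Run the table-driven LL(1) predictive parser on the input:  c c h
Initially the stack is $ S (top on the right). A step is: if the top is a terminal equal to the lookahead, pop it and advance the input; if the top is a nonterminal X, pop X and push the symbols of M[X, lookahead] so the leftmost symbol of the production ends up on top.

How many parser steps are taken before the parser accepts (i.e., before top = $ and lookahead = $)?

step 1: stack=$ S  input=c c h $  — expand S ::= D A H
step 2: stack=$ H A D  input=c c h $  — expand D ::= c c
step 3: stack=$ H A c c  input=c c h $  — match c
step 4: stack=$ H A c  input=c h $  — match c
step 5: stack=$ H A  input=h $  — expand A ::= λ
step 6: stack=$ H  input=h $  — expand H ::= h
step 7: stack=$ h  input=h $  — match h
Accept reached after 7 steps.

7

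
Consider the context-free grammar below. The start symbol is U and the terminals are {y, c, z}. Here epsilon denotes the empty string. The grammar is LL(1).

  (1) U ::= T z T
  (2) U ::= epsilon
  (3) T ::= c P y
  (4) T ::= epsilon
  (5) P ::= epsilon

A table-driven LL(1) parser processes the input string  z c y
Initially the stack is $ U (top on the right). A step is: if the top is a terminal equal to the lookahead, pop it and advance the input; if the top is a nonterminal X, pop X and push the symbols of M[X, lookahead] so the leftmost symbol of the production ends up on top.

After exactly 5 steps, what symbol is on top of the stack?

P

step 1: stack=$ U  input=z c y $  — expand U ::= T z T
step 2: stack=$ T z T  input=z c y $  — expand T ::= epsilon
step 3: stack=$ T z  input=z c y $  — match z
step 4: stack=$ T  input=c y $  — expand T ::= c P y
step 5: stack=$ y P c  input=c y $  — match c
Stack after step 5: $ y P (top = P).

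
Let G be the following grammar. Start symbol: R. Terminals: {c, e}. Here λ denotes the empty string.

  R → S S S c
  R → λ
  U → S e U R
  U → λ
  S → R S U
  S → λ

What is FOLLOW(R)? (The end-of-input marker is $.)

{$, c, e}

FIRST(R): from R→S S S c we get {c, e}; from R→λ we get {λ}. So FIRST(R) = {λ, c, e}.
FIRST(U): from U→S e U R we get {c, e}; from U→λ we get {λ}. So FIRST(U) = {λ, c, e}.
FIRST(S): from S→R S U we get {λ, c, e}; from S→λ we get {λ}. So FIRST(S) = {λ, c, e}.
FOLLOW(R) includes $ since R is the start symbol.
FOLLOW(S): in R→S S S c (occurrence 1), S is followed by S S c with FIRST {c, e}; in R→S S S c (occurrence 2), S is followed by S c with FIRST {c, e}; in R→S S S c (occurrence 3), S is followed by c with FIRST {c}; in U→S e U R, S is followed by e U R with FIRST {e}; in S→R S U, S is followed by U with FIRST {λ, c, e}; in S→R S U, the suffix after S is nullable (adds nothing new). Thus FOLLOW(S) = {c, e}.
FOLLOW(U): in U→S e U R, U is followed by R with FIRST {λ, c, e}; in U→S e U R, the suffix after U is nullable (adds nothing new); in S→R S U, the suffix after U is empty, so FOLLOW(U) ⊇ FOLLOW(S) = {c, e}. Thus FOLLOW(U) = {c, e}.
FOLLOW(R): in U→S e U R, the suffix after R is empty, so FOLLOW(R) ⊇ FOLLOW(U) = {c, e}; in S→R S U, R is followed by S U with FIRST {λ, c, e}; in S→R S U, the suffix after R is nullable, so FOLLOW(R) ⊇ FOLLOW(S) = {c, e}. Thus FOLLOW(R) = {$, c, e}.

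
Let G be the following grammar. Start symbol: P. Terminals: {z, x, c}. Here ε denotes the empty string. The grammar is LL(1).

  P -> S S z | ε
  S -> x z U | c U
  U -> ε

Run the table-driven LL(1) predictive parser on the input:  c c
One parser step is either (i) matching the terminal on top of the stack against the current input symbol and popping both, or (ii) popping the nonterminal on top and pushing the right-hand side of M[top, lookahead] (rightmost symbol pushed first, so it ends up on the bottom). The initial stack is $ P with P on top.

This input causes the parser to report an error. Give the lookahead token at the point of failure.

$

step 1: stack=$ P  input=c c $  — expand P -> S S z
step 2: stack=$ z S S  input=c c $  — expand S -> c U
step 3: stack=$ z S U c  input=c c $  — match c
step 4: stack=$ z S U  input=c $  — expand U -> ε
step 5: stack=$ z S  input=c $  — expand S -> c U
step 6: stack=$ z U c  input=c $  — match c
step 7: stack=$ z U  input=$  — error: M[U, $] is empty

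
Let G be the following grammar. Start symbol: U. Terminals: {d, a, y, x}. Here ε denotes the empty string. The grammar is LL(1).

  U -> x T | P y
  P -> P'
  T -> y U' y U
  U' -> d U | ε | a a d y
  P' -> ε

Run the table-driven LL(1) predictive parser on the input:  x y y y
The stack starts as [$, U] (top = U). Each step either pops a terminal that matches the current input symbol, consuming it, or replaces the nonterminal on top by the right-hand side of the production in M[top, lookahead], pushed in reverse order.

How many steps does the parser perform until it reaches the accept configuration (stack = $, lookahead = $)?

10

      Stack       Input      Action
   1  $ U         x y y y $  expand U -> x T
   2  $ T x       x y y y $  match x
   3  $ T         y y y $    expand T -> y U' y U
   4  $ U y U' y  y y y $    match y
   5  $ U y U'    y y $      expand U' -> ε
   6  $ U y       y y $      match y
   7  $ U         y $        expand U -> P y
   8  $ y P       y $        expand P -> P'
   9  $ y P'      y $        expand P' -> ε
  10  $ y         y $        match y
Accept reached after 10 steps.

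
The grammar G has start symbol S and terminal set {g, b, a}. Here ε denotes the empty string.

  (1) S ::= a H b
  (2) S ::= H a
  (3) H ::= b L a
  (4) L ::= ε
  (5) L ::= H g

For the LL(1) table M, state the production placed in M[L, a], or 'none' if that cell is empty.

L ::= ε

FIRST(H) = {b}
FIRST(S) = {a, b}  (via H a)
FIRST(L) = {ε, b}  (via H g)
FOLLOW(S) includes $ since S is the start symbol.
FOLLOW(L): in H::=b L a, L is followed by a with FIRST {a}. Thus FOLLOW(L) = {a}.
For L ::= ε: FIRST(ε) = {ε}, so it goes in M[L, t] for t ∈ {}; since ε ∈ FIRST, also for every t ∈ FOLLOW(L) = {a}.
For L ::= H g: FIRST(H g) = {b}, so it goes in M[L, t] for t ∈ {b}.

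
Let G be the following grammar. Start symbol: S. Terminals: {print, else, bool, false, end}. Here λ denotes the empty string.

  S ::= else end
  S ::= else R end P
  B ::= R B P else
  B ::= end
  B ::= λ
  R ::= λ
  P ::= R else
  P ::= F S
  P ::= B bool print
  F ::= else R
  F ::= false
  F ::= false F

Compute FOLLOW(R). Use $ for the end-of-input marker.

{bool, else, end, false}

FIRST(S) = {else}
FIRST(R) = {λ}
FIRST(F) = {else, false}
FIRST(B) = {λ, bool, else, end, false}  (via R B P else)
FIRST(P) = {bool, else, end, false}  (via R else, F S, B bool print)
FOLLOW(S) includes $ since S is the start symbol.
FOLLOW(B): in B::=R B P else, B is followed by P else with FIRST {bool, else, end, false}; in P::=B bool print, B is followed by bool print with FIRST {bool}. Thus FOLLOW(B) = {bool, else, end, false}.
FOLLOW(F): in P::=F S, F is followed by S with FIRST {else}; in F::=false F, the suffix after F is empty (adds nothing new). Thus FOLLOW(F) = {else}.
FOLLOW(R): in S::=else R end P, R is followed by end P with FIRST {end}; in B::=R B P else, R is followed by B P else with FIRST {bool, else, end, false}; in P::=R else, R is followed by else with FIRST {else}; in F::=else R, the suffix after R is empty, so FOLLOW(R) ⊇ FOLLOW(F) = {else}. Thus FOLLOW(R) = {bool, else, end, false}.
FOLLOW(S): in P::=F S, the suffix after S is empty, so FOLLOW(S) ⊇ FOLLOW(P) = {$, else}. Thus FOLLOW(S) = {$, else}.
FOLLOW(P): in S::=else R end P, the suffix after P is empty, so FOLLOW(P) ⊇ FOLLOW(S) = {$, else}; in B::=R B P else, P is followed by else with FIRST {else}. Thus FOLLOW(P) = {$, else}.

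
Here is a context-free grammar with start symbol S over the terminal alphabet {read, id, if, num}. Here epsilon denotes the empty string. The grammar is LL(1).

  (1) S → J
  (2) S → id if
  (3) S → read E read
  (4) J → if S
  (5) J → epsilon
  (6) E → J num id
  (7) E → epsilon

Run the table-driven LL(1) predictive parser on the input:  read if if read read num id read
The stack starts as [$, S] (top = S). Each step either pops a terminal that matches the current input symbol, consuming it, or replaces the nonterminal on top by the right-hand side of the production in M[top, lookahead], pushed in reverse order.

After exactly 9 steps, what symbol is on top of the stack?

read

step 1: stack=$ S  input=read if if read read num id read $  — expand S → read E read
step 2: stack=$ read E read  input=read if if read read num id read $  — match read
step 3: stack=$ read E  input=if if read read num id read $  — expand E → J num id
step 4: stack=$ read id num J  input=if if read read num id read $  — expand J → if S
step 5: stack=$ read id num S if  input=if if read read num id read $  — match if
step 6: stack=$ read id num S  input=if read read num id read $  — expand S → J
step 7: stack=$ read id num J  input=if read read num id read $  — expand J → if S
step 8: stack=$ read id num S if  input=if read read num id read $  — match if
step 9: stack=$ read id num S  input=read read num id read $  — expand S → read E read
Stack after step 9: $ read id num read E read (top = read).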